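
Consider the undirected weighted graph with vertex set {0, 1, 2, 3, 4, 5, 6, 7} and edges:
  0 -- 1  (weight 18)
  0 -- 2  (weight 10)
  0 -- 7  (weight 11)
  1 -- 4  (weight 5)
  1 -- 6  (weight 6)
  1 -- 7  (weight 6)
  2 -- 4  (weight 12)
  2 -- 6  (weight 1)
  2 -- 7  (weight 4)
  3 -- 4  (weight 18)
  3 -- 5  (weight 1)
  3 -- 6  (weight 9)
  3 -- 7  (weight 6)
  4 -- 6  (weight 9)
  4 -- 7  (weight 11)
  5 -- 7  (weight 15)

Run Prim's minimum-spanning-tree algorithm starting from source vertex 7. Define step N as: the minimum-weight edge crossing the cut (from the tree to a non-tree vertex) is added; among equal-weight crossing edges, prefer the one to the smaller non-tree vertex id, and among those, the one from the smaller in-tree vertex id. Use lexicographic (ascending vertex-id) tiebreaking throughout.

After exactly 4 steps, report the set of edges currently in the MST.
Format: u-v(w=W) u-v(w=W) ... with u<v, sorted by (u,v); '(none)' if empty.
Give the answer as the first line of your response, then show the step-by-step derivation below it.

1-4(w=5) 1-6(w=6) 2-6(w=1) 2-7(w=4)

step 1: add edge 2-7 (w=4); MST = {2-7(w=4)}
step 2: add edge 2-6 (w=1); MST = {2-6(w=1) 2-7(w=4)}
step 3: add edge 1-6 (w=6); MST = {1-6(w=6) 2-6(w=1) 2-7(w=4)}
step 4: add edge 1-4 (w=5); MST = {1-4(w=5) 1-6(w=6) 2-6(w=1) 2-7(w=4)}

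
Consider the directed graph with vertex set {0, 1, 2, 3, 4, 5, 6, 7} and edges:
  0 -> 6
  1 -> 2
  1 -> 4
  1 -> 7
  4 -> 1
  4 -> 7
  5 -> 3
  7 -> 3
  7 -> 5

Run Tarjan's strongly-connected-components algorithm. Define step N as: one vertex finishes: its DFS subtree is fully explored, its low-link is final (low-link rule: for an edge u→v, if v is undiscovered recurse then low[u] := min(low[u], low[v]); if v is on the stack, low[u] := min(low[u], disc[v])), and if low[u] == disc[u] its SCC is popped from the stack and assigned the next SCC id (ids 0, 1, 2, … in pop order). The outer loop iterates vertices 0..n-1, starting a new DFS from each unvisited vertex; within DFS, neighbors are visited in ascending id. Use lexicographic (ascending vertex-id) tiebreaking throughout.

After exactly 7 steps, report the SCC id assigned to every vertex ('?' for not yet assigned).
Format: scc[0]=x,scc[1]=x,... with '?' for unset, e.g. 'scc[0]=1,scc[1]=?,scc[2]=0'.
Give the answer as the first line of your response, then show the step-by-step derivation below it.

scc[0]=1,scc[1]=?,scc[2]=2,scc[3]=3,scc[4]=?,scc[5]=4,scc[6]=0,scc[7]=5

step 1: low=(low[0]=0,low[1]=?,low[2]=?,low[3]=?,low[4]=?,low[5]=?,low[6]=1,low[7]=?); scc=(scc[0]=?,scc[1]=?,scc[2]=?,scc[3]=?,scc[4]=?,scc[5]=?,scc[6]=0,scc[7]=?)
step 2: low=(low[0]=0,low[1]=?,low[2]=?,low[3]=?,low[4]=?,low[5]=?,low[6]=1,low[7]=?); scc=(scc[0]=1,scc[1]=?,scc[2]=?,scc[3]=?,scc[4]=?,scc[5]=?,scc[6]=0,scc[7]=?)
step 3: low=(low[0]=0,low[1]=2,low[2]=3,low[3]=?,low[4]=?,low[5]=?,low[6]=1,low[7]=?); scc=(scc[0]=1,scc[1]=?,scc[2]=2,scc[3]=?,scc[4]=?,scc[5]=?,scc[6]=0,scc[7]=?)
step 4: low=(low[0]=0,low[1]=2,low[2]=3,low[3]=6,low[4]=2,low[5]=?,low[6]=1,low[7]=5); scc=(scc[0]=1,scc[1]=?,scc[2]=2,scc[3]=3,scc[4]=?,scc[5]=?,scc[6]=0,scc[7]=?)
step 5: low=(low[0]=0,low[1]=2,low[2]=3,low[3]=6,low[4]=2,low[5]=7,low[6]=1,low[7]=5); scc=(scc[0]=1,scc[1]=?,scc[2]=2,scc[3]=3,scc[4]=?,scc[5]=4,scc[6]=0,scc[7]=?)
step 6: low=(low[0]=0,low[1]=2,low[2]=3,low[3]=6,low[4]=2,low[5]=7,low[6]=1,low[7]=5); scc=(scc[0]=1,scc[1]=?,scc[2]=2,scc[3]=3,scc[4]=?,scc[5]=4,scc[6]=0,scc[7]=5)
step 7: low=(low[0]=0,low[1]=2,low[2]=3,low[3]=6,low[4]=2,low[5]=7,low[6]=1,low[7]=5); scc=(scc[0]=1,scc[1]=?,scc[2]=2,scc[3]=3,scc[4]=?,scc[5]=4,scc[6]=0,scc[7]=5)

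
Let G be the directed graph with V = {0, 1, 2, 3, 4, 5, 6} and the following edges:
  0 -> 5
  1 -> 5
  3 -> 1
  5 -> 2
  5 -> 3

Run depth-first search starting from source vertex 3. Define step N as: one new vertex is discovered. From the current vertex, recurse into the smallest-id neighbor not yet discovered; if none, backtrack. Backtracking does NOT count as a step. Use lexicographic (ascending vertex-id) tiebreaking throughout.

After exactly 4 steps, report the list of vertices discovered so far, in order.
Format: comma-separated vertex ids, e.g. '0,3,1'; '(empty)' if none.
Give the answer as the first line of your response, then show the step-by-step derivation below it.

3,1,5,2

step 1: discover 3; path=3; order=3
step 2: discover 1; path=3>1; order=3,1
step 3: discover 5; path=3>1>5; order=3,1,5
step 4: discover 2; path=3>1>5>2; order=3,1,5,2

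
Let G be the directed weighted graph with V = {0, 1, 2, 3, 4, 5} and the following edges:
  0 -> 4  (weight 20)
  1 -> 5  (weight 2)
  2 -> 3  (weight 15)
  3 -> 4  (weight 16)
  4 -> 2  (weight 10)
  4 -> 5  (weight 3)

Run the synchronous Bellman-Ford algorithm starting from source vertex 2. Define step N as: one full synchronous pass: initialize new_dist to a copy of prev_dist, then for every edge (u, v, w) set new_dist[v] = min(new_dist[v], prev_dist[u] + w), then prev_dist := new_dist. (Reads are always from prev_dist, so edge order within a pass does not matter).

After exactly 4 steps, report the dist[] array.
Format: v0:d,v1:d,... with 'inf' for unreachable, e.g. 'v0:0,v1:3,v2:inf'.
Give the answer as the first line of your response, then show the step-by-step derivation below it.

v0:inf,v1:inf,v2:0,v3:15,v4:31,v5:34

step 1: dist = v0:inf,v1:inf,v2:0,v3:15,v4:inf,v5:inf
step 2: dist = v0:inf,v1:inf,v2:0,v3:15,v4:31,v5:inf
step 3: dist = v0:inf,v1:inf,v2:0,v3:15,v4:31,v5:34
step 4: dist = v0:inf,v1:inf,v2:0,v3:15,v4:31,v5:34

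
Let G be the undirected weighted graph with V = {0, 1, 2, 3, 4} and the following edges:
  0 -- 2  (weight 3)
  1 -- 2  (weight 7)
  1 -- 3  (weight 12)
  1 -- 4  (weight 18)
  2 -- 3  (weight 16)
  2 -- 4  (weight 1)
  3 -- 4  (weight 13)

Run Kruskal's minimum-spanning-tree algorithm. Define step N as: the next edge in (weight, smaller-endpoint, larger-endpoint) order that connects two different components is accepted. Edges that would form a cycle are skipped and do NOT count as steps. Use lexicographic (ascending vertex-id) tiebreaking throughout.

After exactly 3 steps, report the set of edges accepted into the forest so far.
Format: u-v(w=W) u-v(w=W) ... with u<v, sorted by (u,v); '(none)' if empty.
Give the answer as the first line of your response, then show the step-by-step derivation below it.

0-2(w=3) 1-2(w=7) 2-4(w=1)

step 1: add edge 2-4 (w=1); MST = {2-4(w=1)}
step 2: add edge 0-2 (w=3); MST = {0-2(w=3) 2-4(w=1)}
step 3: add edge 1-2 (w=7); MST = {0-2(w=3) 1-2(w=7) 2-4(w=1)}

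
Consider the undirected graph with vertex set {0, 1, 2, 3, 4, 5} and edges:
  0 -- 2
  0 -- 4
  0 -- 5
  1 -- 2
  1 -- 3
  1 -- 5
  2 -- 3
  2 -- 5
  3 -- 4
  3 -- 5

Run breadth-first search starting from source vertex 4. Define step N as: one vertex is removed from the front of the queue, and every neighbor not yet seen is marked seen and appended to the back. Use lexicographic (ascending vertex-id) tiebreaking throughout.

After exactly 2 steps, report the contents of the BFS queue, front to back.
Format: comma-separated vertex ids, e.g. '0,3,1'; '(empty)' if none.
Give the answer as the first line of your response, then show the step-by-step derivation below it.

3,2,5

step 1: dequeue 4; queue=[0,3]; order=4
step 2: dequeue 0; queue=[3,2,5]; order=4,0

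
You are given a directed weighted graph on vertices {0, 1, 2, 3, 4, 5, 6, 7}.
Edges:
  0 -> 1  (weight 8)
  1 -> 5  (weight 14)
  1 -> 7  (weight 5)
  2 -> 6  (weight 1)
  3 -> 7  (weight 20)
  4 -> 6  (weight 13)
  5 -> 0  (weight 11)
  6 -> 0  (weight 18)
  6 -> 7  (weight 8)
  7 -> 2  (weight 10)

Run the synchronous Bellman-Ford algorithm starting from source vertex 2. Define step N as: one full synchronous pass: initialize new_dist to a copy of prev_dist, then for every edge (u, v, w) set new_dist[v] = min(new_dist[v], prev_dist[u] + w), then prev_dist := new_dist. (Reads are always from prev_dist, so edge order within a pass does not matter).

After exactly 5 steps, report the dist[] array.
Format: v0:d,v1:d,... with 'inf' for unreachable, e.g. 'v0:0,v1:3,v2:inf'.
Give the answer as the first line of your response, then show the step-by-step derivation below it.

v0:19,v1:27,v2:0,v3:inf,v4:inf,v5:41,v6:1,v7:9

step 1: dist = v0:inf,v1:inf,v2:0,v3:inf,v4:inf,v5:inf,v6:1,v7:inf
step 2: dist = v0:19,v1:inf,v2:0,v3:inf,v4:inf,v5:inf,v6:1,v7:9
step 3: dist = v0:19,v1:27,v2:0,v3:inf,v4:inf,v5:inf,v6:1,v7:9
step 4: dist = v0:19,v1:27,v2:0,v3:inf,v4:inf,v5:41,v6:1,v7:9
step 5: dist = v0:19,v1:27,v2:0,v3:inf,v4:inf,v5:41,v6:1,v7:9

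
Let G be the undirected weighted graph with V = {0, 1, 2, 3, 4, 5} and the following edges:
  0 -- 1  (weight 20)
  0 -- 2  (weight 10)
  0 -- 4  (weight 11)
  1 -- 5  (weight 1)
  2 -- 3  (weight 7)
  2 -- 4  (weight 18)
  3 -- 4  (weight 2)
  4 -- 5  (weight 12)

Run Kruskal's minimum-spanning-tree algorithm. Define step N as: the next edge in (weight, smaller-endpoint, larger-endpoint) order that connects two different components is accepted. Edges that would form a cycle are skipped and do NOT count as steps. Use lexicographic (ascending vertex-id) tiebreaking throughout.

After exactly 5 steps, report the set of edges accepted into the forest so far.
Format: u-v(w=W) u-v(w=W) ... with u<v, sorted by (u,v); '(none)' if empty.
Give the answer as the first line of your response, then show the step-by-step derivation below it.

0-2(w=10) 1-5(w=1) 2-3(w=7) 3-4(w=2) 4-5(w=12)

step 1: add edge 1-5 (w=1); MST = {1-5(w=1)}
step 2: add edge 3-4 (w=2); MST = {1-5(w=1) 3-4(w=2)}
step 3: add edge 2-3 (w=7); MST = {1-5(w=1) 2-3(w=7) 3-4(w=2)}
step 4: add edge 0-2 (w=10); MST = {0-2(w=10) 1-5(w=1) 2-3(w=7) 3-4(w=2)}
step 5: add edge 4-5 (w=12); MST = {0-2(w=10) 1-5(w=1) 2-3(w=7) 3-4(w=2) 4-5(w=12)}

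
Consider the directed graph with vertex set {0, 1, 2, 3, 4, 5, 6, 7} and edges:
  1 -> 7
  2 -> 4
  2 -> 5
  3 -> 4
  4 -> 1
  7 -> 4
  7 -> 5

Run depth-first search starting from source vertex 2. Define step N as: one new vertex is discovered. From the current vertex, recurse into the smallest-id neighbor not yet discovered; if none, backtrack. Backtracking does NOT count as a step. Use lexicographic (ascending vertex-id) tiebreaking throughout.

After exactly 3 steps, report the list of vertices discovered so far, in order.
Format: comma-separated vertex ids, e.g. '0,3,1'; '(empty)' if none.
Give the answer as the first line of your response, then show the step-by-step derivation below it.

2,4,1

step 1: discover 2; path=2; order=2
step 2: discover 4; path=2>4; order=2,4
step 3: discover 1; path=2>4>1; order=2,4,1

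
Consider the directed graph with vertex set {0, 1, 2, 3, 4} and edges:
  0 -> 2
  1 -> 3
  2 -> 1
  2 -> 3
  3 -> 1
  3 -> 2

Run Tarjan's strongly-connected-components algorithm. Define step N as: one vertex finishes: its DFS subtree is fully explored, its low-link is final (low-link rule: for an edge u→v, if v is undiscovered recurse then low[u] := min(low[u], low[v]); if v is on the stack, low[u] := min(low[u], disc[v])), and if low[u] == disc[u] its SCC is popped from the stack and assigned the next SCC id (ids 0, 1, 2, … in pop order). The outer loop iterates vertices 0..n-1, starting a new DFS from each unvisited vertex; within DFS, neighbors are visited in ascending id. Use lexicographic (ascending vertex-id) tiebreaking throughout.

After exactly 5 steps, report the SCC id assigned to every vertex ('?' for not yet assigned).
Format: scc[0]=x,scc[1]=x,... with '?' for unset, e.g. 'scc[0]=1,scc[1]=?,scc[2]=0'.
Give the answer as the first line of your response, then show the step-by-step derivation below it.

scc[0]=1,scc[1]=0,scc[2]=0,scc[3]=0,scc[4]=2

step 1: low=(low[0]=0,low[1]=2,low[2]=1,low[3]=1,low[4]=?); scc=(scc[0]=?,scc[1]=?,scc[2]=?,scc[3]=?,scc[4]=?)
step 2: low=(low[0]=0,low[1]=1,low[2]=1,low[3]=1,low[4]=?); scc=(scc[0]=?,scc[1]=?,scc[2]=?,scc[3]=?,scc[4]=?)
step 3: low=(low[0]=0,low[1]=1,low[2]=1,low[3]=1,low[4]=?); scc=(scc[0]=?,scc[1]=0,scc[2]=0,scc[3]=0,scc[4]=?)
step 4: low=(low[0]=0,low[1]=1,low[2]=1,low[3]=1,low[4]=?); scc=(scc[0]=1,scc[1]=0,scc[2]=0,scc[3]=0,scc[4]=?)
step 5: low=(low[0]=0,low[1]=1,low[2]=1,low[3]=1,low[4]=4); scc=(scc[0]=1,scc[1]=0,scc[2]=0,scc[3]=0,scc[4]=2)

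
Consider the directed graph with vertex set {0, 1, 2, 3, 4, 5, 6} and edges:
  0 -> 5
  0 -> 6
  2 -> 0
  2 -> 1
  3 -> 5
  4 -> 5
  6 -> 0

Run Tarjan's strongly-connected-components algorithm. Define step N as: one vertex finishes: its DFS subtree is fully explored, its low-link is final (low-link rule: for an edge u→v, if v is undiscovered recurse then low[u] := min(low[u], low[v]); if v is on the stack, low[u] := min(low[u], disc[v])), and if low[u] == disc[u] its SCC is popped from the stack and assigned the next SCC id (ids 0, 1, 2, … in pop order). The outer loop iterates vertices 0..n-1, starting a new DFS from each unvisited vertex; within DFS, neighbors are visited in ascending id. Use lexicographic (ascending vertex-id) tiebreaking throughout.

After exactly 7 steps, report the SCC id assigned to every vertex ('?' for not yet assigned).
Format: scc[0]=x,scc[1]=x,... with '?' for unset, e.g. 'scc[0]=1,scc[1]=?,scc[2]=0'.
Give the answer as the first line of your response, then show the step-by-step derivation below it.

scc[0]=1,scc[1]=2,scc[2]=3,scc[3]=4,scc[4]=5,scc[5]=0,scc[6]=1

step 1: low=(low[0]=0,low[1]=?,low[2]=?,low[3]=?,low[4]=?,low[5]=1,low[6]=?); scc=(scc[0]=?,scc[1]=?,scc[2]=?,scc[3]=?,scc[4]=?,scc[5]=0,scc[6]=?)
step 2: low=(low[0]=0,low[1]=?,low[2]=?,low[3]=?,low[4]=?,low[5]=1,low[6]=0); scc=(scc[0]=?,scc[1]=?,scc[2]=?,scc[3]=?,scc[4]=?,scc[5]=0,scc[6]=?)
step 3: low=(low[0]=0,low[1]=?,low[2]=?,low[3]=?,low[4]=?,low[5]=1,low[6]=0); scc=(scc[0]=1,scc[1]=?,scc[2]=?,scc[3]=?,scc[4]=?,scc[5]=0,scc[6]=1)
step 4: low=(low[0]=0,low[1]=3,low[2]=?,low[3]=?,low[4]=?,low[5]=1,low[6]=0); scc=(scc[0]=1,scc[1]=2,scc[2]=?,scc[3]=?,scc[4]=?,scc[5]=0,scc[6]=1)
step 5: low=(low[0]=0,low[1]=3,low[2]=4,low[3]=?,low[4]=?,low[5]=1,low[6]=0); scc=(scc[0]=1,scc[1]=2,scc[2]=3,scc[3]=?,scc[4]=?,scc[5]=0,scc[6]=1)
step 6: low=(low[0]=0,low[1]=3,low[2]=4,low[3]=5,low[4]=?,low[5]=1,low[6]=0); scc=(scc[0]=1,scc[1]=2,scc[2]=3,scc[3]=4,scc[4]=?,scc[5]=0,scc[6]=1)
step 7: low=(low[0]=0,low[1]=3,low[2]=4,low[3]=5,low[4]=6,low[5]=1,low[6]=0); scc=(scc[0]=1,scc[1]=2,scc[2]=3,scc[3]=4,scc[4]=5,scc[5]=0,scc[6]=1)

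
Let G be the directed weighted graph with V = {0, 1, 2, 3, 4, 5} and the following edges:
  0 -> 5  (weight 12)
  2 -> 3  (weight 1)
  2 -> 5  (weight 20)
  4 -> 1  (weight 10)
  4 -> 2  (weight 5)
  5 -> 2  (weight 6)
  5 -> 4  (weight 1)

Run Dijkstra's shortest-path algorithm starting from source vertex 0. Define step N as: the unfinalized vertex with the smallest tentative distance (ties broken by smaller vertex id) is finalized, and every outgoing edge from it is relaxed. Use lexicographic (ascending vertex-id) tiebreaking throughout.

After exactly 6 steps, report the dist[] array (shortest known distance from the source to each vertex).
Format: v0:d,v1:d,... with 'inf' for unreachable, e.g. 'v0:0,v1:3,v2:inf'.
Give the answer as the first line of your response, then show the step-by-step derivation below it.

v0:0,v1:23,v2:18,v3:19,v4:13,v5:12

step 1: dist = v0:0,v1:inf,v2:inf,v3:inf,v4:inf,v5:12
step 2: dist = v0:0,v1:inf,v2:18,v3:inf,v4:13,v5:12
step 3: dist = v0:0,v1:23,v2:18,v3:inf,v4:13,v5:12
step 4: dist = v0:0,v1:23,v2:18,v3:19,v4:13,v5:12
step 5: dist = v0:0,v1:23,v2:18,v3:19,v4:13,v5:12
step 6: dist = v0:0,v1:23,v2:18,v3:19,v4:13,v5:12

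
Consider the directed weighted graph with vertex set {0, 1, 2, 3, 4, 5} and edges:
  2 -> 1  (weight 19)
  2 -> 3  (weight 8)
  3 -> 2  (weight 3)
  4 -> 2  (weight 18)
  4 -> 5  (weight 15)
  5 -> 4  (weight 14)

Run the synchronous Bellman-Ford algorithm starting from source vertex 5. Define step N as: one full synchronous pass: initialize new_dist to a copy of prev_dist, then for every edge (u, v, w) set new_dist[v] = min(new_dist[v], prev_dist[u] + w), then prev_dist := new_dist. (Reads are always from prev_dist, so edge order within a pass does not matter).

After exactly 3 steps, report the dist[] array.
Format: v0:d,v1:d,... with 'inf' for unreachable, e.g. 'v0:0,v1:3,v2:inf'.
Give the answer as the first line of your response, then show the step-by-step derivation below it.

v0:inf,v1:51,v2:32,v3:40,v4:14,v5:0

step 1: dist = v0:inf,v1:inf,v2:inf,v3:inf,v4:14,v5:0
step 2: dist = v0:inf,v1:inf,v2:32,v3:inf,v4:14,v5:0
step 3: dist = v0:inf,v1:51,v2:32,v3:40,v4:14,v5:0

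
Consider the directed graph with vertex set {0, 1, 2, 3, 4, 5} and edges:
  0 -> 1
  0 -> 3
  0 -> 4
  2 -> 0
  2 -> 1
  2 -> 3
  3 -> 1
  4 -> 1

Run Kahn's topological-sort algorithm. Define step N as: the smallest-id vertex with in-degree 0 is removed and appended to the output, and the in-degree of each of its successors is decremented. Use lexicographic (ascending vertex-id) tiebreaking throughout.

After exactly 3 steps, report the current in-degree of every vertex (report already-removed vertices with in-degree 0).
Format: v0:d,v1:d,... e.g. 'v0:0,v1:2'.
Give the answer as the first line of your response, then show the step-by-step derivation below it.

v0:0,v1:1,v2:0,v3:0,v4:0,v5:0

step 1: output 2; order=[2]; indeg=(0,3,0,1,1,0)
step 2: output 0; order=[2,0]; indeg=(0,2,0,0,0,0)
step 3: output 3; order=[2,0,3]; indeg=(0,1,0,0,0,0)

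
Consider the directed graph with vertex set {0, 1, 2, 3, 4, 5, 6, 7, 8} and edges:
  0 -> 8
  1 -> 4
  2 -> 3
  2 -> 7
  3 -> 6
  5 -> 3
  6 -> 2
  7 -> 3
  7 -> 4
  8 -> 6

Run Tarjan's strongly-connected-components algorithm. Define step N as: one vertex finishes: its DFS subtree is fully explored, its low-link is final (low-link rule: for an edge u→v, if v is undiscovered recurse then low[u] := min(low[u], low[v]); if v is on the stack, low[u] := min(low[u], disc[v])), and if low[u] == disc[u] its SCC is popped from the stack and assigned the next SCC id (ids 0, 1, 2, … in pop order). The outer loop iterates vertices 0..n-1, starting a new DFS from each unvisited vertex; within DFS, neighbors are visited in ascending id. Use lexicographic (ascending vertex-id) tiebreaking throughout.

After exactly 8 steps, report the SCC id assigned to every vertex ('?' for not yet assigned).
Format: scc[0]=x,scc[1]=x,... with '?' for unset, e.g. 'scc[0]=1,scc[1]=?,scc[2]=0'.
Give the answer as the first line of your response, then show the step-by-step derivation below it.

scc[0]=3,scc[1]=4,scc[2]=1,scc[3]=1,scc[4]=0,scc[5]=?,scc[6]=1,scc[7]=1,scc[8]=2

step 1: low=(low[0]=0,low[1]=?,low[2]=3,low[3]=2,low[4]=?,low[5]=?,low[6]=2,low[7]=?,low[8]=1); scc=(scc[0]=?,scc[1]=?,scc[2]=?,scc[3]=?,scc[4]=?,scc[5]=?,scc[6]=?,scc[7]=?,scc[8]=?)
step 2: low=(low[0]=0,low[1]=?,low[2]=2,low[3]=2,low[4]=6,low[5]=?,low[6]=2,low[7]=4,low[8]=1); scc=(scc[0]=?,scc[1]=?,scc[2]=?,scc[3]=?,scc[4]=0,scc[5]=?,scc[6]=?,scc[7]=?,scc[8]=?)
step 3: low=(low[0]=0,low[1]=?,low[2]=2,low[3]=2,low[4]=6,low[5]=?,low[6]=2,low[7]=4,low[8]=1); scc=(scc[0]=?,scc[1]=?,scc[2]=?,scc[3]=?,scc[4]=0,scc[5]=?,scc[6]=?,scc[7]=?,scc[8]=?)
step 4: low=(low[0]=0,low[1]=?,low[2]=2,low[3]=2,low[4]=6,low[5]=?,low[6]=2,low[7]=4,low[8]=1); scc=(scc[0]=?,scc[1]=?,scc[2]=?,scc[3]=?,scc[4]=0,scc[5]=?,scc[6]=?,scc[7]=?,scc[8]=?)
step 5: low=(low[0]=0,low[1]=?,low[2]=2,low[3]=2,low[4]=6,low[5]=?,low[6]=2,low[7]=4,low[8]=1); scc=(scc[0]=?,scc[1]=?,scc[2]=1,scc[3]=1,scc[4]=0,scc[5]=?,scc[6]=1,scc[7]=1,scc[8]=?)
step 6: low=(low[0]=0,low[1]=?,low[2]=2,low[3]=2,low[4]=6,low[5]=?,low[6]=2,low[7]=4,low[8]=1); scc=(scc[0]=?,scc[1]=?,scc[2]=1,scc[3]=1,scc[4]=0,scc[5]=?,scc[6]=1,scc[7]=1,scc[8]=2)
step 7: low=(low[0]=0,low[1]=?,low[2]=2,low[3]=2,low[4]=6,low[5]=?,low[6]=2,low[7]=4,low[8]=1); scc=(scc[0]=3,scc[1]=?,scc[2]=1,scc[3]=1,scc[4]=0,scc[5]=?,scc[6]=1,scc[7]=1,scc[8]=2)
step 8: low=(low[0]=0,low[1]=7,low[2]=2,low[3]=2,low[4]=6,low[5]=?,low[6]=2,low[7]=4,low[8]=1); scc=(scc[0]=3,scc[1]=4,scc[2]=1,scc[3]=1,scc[4]=0,scc[5]=?,scc[6]=1,scc[7]=1,scc[8]=2)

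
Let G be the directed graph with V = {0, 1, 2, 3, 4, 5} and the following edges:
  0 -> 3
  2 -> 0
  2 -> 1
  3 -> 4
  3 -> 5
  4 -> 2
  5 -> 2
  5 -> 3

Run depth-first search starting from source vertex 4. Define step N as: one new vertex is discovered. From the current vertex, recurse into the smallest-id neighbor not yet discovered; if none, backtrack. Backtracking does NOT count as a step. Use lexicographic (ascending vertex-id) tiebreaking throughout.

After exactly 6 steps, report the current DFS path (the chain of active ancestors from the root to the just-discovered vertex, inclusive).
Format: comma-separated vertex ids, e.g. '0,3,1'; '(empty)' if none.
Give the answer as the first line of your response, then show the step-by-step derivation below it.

4,2,1

step 1: discover 4; path=4; order=4
step 2: discover 2; path=4>2; order=4,2
step 3: discover 0; path=4>2>0; order=4,2,0
step 4: discover 3; path=4>2>0>3; order=4,2,0,3
step 5: discover 5; path=4>2>0>3>5; order=4,2,0,3,5
step 6: discover 1; path=4>2>1; order=4,2,0,3,5,1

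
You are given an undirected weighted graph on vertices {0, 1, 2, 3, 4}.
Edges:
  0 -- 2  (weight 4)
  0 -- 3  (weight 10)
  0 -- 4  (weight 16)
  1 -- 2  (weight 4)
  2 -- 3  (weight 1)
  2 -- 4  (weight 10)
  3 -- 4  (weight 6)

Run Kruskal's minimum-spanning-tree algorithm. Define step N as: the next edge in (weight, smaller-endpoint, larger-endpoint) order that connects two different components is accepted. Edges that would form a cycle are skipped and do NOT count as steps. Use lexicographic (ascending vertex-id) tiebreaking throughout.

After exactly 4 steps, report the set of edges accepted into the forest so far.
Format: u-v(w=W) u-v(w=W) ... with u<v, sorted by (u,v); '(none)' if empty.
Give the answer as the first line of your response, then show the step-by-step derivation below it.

0-2(w=4) 1-2(w=4) 2-3(w=1) 3-4(w=6)

step 1: add edge 2-3 (w=1); MST = {2-3(w=1)}
step 2: add edge 0-2 (w=4); MST = {0-2(w=4) 2-3(w=1)}
step 3: add edge 1-2 (w=4); MST = {0-2(w=4) 1-2(w=4) 2-3(w=1)}
step 4: add edge 3-4 (w=6); MST = {0-2(w=4) 1-2(w=4) 2-3(w=1) 3-4(w=6)}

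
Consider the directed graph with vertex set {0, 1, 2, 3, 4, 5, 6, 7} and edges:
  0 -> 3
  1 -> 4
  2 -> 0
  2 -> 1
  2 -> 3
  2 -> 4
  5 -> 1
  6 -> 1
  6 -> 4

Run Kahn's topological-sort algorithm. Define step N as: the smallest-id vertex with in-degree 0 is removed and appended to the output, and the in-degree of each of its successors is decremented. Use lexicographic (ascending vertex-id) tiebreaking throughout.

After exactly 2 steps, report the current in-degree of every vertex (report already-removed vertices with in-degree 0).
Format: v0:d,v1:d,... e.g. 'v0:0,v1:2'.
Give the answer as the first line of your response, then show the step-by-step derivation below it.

v0:0,v1:2,v2:0,v3:0,v4:2,v5:0,v6:0,v7:0

step 1: output 2; order=[2]; indeg=(0,2,0,1,2,0,0,0)
step 2: output 0; order=[2,0]; indeg=(0,2,0,0,2,0,0,0)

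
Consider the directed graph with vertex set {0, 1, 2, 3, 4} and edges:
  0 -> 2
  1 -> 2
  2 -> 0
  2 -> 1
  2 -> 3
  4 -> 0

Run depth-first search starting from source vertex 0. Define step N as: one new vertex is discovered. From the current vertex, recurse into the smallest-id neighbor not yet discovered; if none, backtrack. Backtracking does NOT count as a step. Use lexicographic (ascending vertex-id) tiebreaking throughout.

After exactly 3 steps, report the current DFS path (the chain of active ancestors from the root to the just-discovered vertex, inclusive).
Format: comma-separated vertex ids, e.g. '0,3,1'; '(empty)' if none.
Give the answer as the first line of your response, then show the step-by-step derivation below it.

0,2,1

step 1: discover 0; path=0; order=0
step 2: discover 2; path=0>2; order=0,2
step 3: discover 1; path=0>2>1; order=0,2,1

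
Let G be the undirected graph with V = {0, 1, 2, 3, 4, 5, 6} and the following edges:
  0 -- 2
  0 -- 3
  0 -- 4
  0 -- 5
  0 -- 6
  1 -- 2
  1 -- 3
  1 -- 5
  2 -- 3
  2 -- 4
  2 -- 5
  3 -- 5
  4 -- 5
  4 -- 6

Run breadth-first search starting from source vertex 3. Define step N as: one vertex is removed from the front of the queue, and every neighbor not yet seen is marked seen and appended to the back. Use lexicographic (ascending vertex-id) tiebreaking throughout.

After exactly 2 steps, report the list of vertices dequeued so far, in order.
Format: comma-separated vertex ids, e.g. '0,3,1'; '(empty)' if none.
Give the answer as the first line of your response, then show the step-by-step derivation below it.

3,0

step 1: dequeue 3; queue=[0,1,2,5]; order=3
step 2: dequeue 0; queue=[1,2,5,4,6]; order=3,0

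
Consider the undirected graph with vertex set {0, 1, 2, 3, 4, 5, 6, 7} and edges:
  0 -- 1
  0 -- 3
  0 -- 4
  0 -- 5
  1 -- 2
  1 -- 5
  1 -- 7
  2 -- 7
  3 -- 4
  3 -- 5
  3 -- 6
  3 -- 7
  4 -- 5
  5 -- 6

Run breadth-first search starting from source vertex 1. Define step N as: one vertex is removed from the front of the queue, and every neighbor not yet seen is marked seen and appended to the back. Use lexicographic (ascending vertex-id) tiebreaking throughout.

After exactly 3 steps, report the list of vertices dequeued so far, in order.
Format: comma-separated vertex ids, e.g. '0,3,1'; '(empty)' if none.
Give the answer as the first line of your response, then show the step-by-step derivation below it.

1,0,2

step 1: dequeue 1; queue=[0,2,5,7]; order=1
step 2: dequeue 0; queue=[2,5,7,3,4]; order=1,0
step 3: dequeue 2; queue=[5,7,3,4]; order=1,0,2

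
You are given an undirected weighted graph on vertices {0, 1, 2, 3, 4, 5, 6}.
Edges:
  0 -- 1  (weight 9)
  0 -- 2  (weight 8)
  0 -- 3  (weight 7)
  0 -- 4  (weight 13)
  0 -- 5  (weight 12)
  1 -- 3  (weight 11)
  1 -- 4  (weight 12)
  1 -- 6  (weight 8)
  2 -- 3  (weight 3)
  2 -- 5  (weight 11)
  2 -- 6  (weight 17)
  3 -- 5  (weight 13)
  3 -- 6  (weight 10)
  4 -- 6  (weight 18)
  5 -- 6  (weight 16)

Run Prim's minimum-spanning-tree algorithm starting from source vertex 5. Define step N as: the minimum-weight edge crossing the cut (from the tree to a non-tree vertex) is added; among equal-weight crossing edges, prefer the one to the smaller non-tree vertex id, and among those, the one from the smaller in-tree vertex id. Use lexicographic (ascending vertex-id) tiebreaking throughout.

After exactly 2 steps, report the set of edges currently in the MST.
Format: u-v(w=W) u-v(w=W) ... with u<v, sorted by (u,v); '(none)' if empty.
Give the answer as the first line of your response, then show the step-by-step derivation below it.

2-3(w=3) 2-5(w=11)

step 1: add edge 2-5 (w=11); MST = {2-5(w=11)}
step 2: add edge 2-3 (w=3); MST = {2-3(w=3) 2-5(w=11)}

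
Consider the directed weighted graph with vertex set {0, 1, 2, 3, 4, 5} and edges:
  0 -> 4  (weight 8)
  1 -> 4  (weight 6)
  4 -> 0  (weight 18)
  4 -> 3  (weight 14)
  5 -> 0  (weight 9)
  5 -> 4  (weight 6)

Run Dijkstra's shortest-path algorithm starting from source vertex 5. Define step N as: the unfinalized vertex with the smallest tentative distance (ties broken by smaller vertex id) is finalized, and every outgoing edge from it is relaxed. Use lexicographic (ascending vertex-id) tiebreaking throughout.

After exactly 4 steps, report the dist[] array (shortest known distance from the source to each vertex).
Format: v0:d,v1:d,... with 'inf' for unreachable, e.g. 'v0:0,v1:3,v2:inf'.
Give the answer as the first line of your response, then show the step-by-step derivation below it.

v0:9,v1:inf,v2:inf,v3:20,v4:6,v5:0

step 1: dist = v0:9,v1:inf,v2:inf,v3:inf,v4:6,v5:0
step 2: dist = v0:9,v1:inf,v2:inf,v3:20,v4:6,v5:0
step 3: dist = v0:9,v1:inf,v2:inf,v3:20,v4:6,v5:0
step 4: dist = v0:9,v1:inf,v2:inf,v3:20,v4:6,v5:0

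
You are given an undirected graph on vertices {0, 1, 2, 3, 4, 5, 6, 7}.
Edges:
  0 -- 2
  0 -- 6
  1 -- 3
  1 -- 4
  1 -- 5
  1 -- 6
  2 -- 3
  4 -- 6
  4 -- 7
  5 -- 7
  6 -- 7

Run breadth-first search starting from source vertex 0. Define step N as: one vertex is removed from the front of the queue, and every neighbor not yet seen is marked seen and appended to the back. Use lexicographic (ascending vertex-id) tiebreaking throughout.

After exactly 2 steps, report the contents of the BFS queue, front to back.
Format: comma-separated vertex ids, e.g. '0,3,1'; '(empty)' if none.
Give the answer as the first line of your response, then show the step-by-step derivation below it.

6,3

step 1: dequeue 0; queue=[2,6]; order=0
step 2: dequeue 2; queue=[6,3]; order=0,2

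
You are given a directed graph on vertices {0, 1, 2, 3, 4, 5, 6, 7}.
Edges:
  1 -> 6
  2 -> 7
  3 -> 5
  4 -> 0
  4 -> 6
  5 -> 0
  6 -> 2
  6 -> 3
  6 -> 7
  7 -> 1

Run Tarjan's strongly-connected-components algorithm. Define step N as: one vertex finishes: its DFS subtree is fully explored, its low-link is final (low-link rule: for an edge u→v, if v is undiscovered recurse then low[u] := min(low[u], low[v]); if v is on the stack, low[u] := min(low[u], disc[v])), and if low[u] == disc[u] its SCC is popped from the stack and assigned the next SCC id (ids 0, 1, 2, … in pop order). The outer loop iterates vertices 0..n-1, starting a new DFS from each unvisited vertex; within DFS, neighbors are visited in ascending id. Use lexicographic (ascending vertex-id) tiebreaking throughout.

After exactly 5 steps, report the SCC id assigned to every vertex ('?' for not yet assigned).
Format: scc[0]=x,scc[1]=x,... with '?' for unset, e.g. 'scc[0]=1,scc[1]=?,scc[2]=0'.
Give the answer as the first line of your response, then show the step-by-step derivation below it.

scc[0]=0,scc[1]=?,scc[2]=?,scc[3]=2,scc[4]=?,scc[5]=1,scc[6]=?,scc[7]=?

step 1: low=(low[0]=0,low[1]=?,low[2]=?,low[3]=?,low[4]=?,low[5]=?,low[6]=?,low[7]=?); scc=(scc[0]=0,scc[1]=?,scc[2]=?,scc[3]=?,scc[4]=?,scc[5]=?,scc[6]=?,scc[7]=?)
step 2: low=(low[0]=0,low[1]=1,low[2]=3,low[3]=?,low[4]=?,low[5]=?,low[6]=2,low[7]=1); scc=(scc[0]=0,scc[1]=?,scc[2]=?,scc[3]=?,scc[4]=?,scc[5]=?,scc[6]=?,scc[7]=?)
step 3: low=(low[0]=0,low[1]=1,low[2]=1,low[3]=?,low[4]=?,low[5]=?,low[6]=2,low[7]=1); scc=(scc[0]=0,scc[1]=?,scc[2]=?,scc[3]=?,scc[4]=?,scc[5]=?,scc[6]=?,scc[7]=?)
step 4: low=(low[0]=0,low[1]=1,low[2]=1,low[3]=5,low[4]=?,low[5]=6,low[6]=1,low[7]=1); scc=(scc[0]=0,scc[1]=?,scc[2]=?,scc[3]=?,scc[4]=?,scc[5]=1,scc[6]=?,scc[7]=?)
step 5: low=(low[0]=0,low[1]=1,low[2]=1,low[3]=5,low[4]=?,low[5]=6,low[6]=1,low[7]=1); scc=(scc[0]=0,scc[1]=?,scc[2]=?,scc[3]=2,scc[4]=?,scc[5]=1,scc[6]=?,scc[7]=?)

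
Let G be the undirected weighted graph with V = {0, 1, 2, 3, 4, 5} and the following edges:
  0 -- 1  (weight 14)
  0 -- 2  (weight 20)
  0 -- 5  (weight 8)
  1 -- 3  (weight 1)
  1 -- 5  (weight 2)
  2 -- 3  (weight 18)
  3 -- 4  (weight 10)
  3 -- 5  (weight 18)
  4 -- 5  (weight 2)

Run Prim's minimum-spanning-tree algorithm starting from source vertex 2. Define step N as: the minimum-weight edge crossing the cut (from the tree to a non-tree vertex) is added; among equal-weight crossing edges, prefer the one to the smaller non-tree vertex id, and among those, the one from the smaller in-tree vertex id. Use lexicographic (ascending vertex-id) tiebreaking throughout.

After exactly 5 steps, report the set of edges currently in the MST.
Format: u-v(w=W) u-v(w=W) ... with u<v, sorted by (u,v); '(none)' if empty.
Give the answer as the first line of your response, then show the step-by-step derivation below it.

0-5(w=8) 1-3(w=1) 1-5(w=2) 2-3(w=18) 4-5(w=2)

step 1: add edge 2-3 (w=18); MST = {2-3(w=18)}
step 2: add edge 1-3 (w=1); MST = {1-3(w=1) 2-3(w=18)}
step 3: add edge 1-5 (w=2); MST = {1-3(w=1) 1-5(w=2) 2-3(w=18)}
step 4: add edge 4-5 (w=2); MST = {1-3(w=1) 1-5(w=2) 2-3(w=18) 4-5(w=2)}
step 5: add edge 0-5 (w=8); MST = {0-5(w=8) 1-3(w=1) 1-5(w=2) 2-3(w=18) 4-5(w=2)}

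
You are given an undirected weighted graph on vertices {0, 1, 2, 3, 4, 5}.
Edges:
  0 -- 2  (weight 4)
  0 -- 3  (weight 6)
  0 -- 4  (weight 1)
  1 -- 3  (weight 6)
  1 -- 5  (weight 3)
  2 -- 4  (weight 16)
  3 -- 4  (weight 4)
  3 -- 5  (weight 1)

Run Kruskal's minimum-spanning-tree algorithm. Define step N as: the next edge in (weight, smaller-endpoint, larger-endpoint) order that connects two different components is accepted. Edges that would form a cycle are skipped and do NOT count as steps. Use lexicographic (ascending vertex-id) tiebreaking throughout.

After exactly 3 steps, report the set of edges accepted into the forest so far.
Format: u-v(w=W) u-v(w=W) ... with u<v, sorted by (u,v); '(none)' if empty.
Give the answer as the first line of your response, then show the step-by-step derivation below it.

0-4(w=1) 1-5(w=3) 3-5(w=1)

step 1: add edge 0-4 (w=1); MST = {0-4(w=1)}
step 2: add edge 3-5 (w=1); MST = {0-4(w=1) 3-5(w=1)}
step 3: add edge 1-5 (w=3); MST = {0-4(w=1) 1-5(w=3) 3-5(w=1)}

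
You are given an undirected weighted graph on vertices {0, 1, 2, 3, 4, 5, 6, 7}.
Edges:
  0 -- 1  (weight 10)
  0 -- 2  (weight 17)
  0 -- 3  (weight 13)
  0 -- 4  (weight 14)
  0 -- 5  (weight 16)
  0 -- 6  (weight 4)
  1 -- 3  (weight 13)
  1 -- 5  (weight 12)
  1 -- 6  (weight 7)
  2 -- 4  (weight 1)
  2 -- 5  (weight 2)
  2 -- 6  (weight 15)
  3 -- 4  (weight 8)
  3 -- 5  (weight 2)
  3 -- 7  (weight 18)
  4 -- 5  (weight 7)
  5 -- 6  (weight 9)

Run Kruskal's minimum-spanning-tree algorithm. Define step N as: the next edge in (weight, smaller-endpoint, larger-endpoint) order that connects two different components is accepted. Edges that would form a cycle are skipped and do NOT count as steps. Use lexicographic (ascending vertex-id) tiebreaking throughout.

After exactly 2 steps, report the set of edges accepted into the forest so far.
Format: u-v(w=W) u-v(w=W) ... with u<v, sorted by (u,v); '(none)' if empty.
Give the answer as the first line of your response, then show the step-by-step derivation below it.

2-4(w=1) 2-5(w=2)

step 1: add edge 2-4 (w=1); MST = {2-4(w=1)}
step 2: add edge 2-5 (w=2); MST = {2-4(w=1) 2-5(w=2)}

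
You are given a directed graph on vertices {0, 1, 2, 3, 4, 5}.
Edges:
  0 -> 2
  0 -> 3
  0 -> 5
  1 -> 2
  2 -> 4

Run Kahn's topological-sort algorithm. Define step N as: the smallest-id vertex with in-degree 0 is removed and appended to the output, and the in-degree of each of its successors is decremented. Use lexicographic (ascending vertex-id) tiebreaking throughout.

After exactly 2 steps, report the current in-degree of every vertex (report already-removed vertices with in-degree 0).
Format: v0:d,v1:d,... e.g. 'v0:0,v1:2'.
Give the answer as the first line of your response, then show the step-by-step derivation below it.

v0:0,v1:0,v2:0,v3:0,v4:1,v5:0

step 1: output 0; order=[0]; indeg=(0,0,1,0,1,0)
step 2: output 1; order=[0,1]; indeg=(0,0,0,0,1,0)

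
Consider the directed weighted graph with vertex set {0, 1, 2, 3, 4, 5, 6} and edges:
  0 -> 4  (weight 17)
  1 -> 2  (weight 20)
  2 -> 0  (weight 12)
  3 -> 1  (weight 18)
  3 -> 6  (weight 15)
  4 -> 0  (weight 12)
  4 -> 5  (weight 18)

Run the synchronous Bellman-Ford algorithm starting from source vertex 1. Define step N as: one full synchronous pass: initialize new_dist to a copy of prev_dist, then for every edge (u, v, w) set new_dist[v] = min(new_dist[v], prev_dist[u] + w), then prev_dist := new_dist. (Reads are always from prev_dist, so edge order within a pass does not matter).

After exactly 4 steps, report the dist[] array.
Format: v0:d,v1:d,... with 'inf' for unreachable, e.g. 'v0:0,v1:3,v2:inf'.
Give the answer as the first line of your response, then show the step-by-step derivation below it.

v0:32,v1:0,v2:20,v3:inf,v4:49,v5:67,v6:inf

step 1: dist = v0:inf,v1:0,v2:20,v3:inf,v4:inf,v5:inf,v6:inf
step 2: dist = v0:32,v1:0,v2:20,v3:inf,v4:inf,v5:inf,v6:inf
step 3: dist = v0:32,v1:0,v2:20,v3:inf,v4:49,v5:inf,v6:inf
step 4: dist = v0:32,v1:0,v2:20,v3:inf,v4:49,v5:67,v6:inf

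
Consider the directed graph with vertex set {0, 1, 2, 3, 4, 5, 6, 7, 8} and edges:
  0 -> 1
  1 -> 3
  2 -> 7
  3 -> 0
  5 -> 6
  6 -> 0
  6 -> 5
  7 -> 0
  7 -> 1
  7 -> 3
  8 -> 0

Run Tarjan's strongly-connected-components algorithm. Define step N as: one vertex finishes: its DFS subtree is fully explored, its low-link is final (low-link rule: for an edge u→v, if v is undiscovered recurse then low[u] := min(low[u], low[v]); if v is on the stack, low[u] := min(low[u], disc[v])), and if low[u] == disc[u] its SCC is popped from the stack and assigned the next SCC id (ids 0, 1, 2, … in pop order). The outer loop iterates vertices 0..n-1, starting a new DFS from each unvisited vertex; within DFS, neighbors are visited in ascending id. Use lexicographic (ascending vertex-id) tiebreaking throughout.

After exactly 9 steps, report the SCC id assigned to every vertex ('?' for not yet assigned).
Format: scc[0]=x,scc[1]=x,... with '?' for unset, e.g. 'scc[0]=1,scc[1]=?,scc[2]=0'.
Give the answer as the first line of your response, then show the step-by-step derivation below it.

scc[0]=0,scc[1]=0,scc[2]=2,scc[3]=0,scc[4]=3,scc[5]=4,scc[6]=4,scc[7]=1,scc[8]=5

step 1: low=(low[0]=0,low[1]=1,low[2]=?,low[3]=0,low[4]=?,low[5]=?,low[6]=?,low[7]=?,low[8]=?); scc=(scc[0]=?,scc[1]=?,scc[2]=?,scc[3]=?,scc[4]=?,scc[5]=?,scc[6]=?,scc[7]=?,scc[8]=?)
step 2: low=(low[0]=0,low[1]=0,low[2]=?,low[3]=0,low[4]=?,low[5]=?,low[6]=?,low[7]=?,low[8]=?); scc=(scc[0]=?,scc[1]=?,scc[2]=?,scc[3]=?,scc[4]=?,scc[5]=?,scc[6]=?,scc[7]=?,scc[8]=?)
step 3: low=(low[0]=0,low[1]=0,low[2]=?,low[3]=0,low[4]=?,low[5]=?,low[6]=?,low[7]=?,low[8]=?); scc=(scc[0]=0,scc[1]=0,scc[2]=?,scc[3]=0,scc[4]=?,scc[5]=?,scc[6]=?,scc[7]=?,scc[8]=?)
step 4: low=(low[0]=0,low[1]=0,low[2]=3,low[3]=0,low[4]=?,low[5]=?,low[6]=?,low[7]=4,low[8]=?); scc=(scc[0]=0,scc[1]=0,scc[2]=?,scc[3]=0,scc[4]=?,scc[5]=?,scc[6]=?,scc[7]=1,scc[8]=?)
step 5: low=(low[0]=0,low[1]=0,low[2]=3,low[3]=0,low[4]=?,low[5]=?,low[6]=?,low[7]=4,low[8]=?); scc=(scc[0]=0,scc[1]=0,scc[2]=2,scc[3]=0,scc[4]=?,scc[5]=?,scc[6]=?,scc[7]=1,scc[8]=?)
step 6: low=(low[0]=0,low[1]=0,low[2]=3,low[3]=0,low[4]=5,low[5]=?,low[6]=?,low[7]=4,low[8]=?); scc=(scc[0]=0,scc[1]=0,scc[2]=2,scc[3]=0,scc[4]=3,scc[5]=?,scc[6]=?,scc[7]=1,scc[8]=?)
step 7: low=(low[0]=0,low[1]=0,low[2]=3,low[3]=0,low[4]=5,low[5]=6,low[6]=6,low[7]=4,low[8]=?); scc=(scc[0]=0,scc[1]=0,scc[2]=2,scc[3]=0,scc[4]=3,scc[5]=?,scc[6]=?,scc[7]=1,scc[8]=?)
step 8: low=(low[0]=0,low[1]=0,low[2]=3,low[3]=0,low[4]=5,low[5]=6,low[6]=6,low[7]=4,low[8]=?); scc=(scc[0]=0,scc[1]=0,scc[2]=2,scc[3]=0,scc[4]=3,scc[5]=4,scc[6]=4,scc[7]=1,scc[8]=?)
step 9: low=(low[0]=0,low[1]=0,low[2]=3,low[3]=0,low[4]=5,low[5]=6,low[6]=6,low[7]=4,low[8]=8); scc=(scc[0]=0,scc[1]=0,scc[2]=2,scc[3]=0,scc[4]=3,scc[5]=4,scc[6]=4,scc[7]=1,scc[8]=5)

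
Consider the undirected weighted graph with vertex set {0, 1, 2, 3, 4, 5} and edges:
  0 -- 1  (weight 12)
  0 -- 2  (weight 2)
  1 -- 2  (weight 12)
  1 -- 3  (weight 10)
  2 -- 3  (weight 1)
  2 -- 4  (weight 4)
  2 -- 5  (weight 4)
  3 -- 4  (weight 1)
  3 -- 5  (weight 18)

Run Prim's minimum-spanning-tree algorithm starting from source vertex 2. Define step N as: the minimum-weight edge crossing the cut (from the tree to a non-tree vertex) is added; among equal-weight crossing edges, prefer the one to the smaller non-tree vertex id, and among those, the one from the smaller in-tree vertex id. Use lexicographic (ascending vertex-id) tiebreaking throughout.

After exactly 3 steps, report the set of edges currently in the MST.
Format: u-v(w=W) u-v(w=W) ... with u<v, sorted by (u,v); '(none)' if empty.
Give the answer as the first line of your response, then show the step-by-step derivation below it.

0-2(w=2) 2-3(w=1) 3-4(w=1)

step 1: add edge 2-3 (w=1); MST = {2-3(w=1)}
step 2: add edge 3-4 (w=1); MST = {2-3(w=1) 3-4(w=1)}
step 3: add edge 0-2 (w=2); MST = {0-2(w=2) 2-3(w=1) 3-4(w=1)}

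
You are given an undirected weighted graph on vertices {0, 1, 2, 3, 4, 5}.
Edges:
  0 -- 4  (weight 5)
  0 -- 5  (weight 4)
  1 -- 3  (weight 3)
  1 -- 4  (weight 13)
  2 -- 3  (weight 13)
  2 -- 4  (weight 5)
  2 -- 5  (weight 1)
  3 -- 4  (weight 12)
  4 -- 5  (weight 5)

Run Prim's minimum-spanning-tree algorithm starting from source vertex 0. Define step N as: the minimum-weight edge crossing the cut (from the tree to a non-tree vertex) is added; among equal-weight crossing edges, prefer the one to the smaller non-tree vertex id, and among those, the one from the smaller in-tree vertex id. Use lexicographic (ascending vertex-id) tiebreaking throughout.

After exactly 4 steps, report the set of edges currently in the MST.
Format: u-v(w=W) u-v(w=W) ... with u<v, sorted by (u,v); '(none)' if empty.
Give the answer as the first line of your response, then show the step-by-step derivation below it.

0-4(w=5) 0-5(w=4) 2-5(w=1) 3-4(w=12)

step 1: add edge 0-5 (w=4); MST = {0-5(w=4)}
step 2: add edge 2-5 (w=1); MST = {0-5(w=4) 2-5(w=1)}
step 3: add edge 0-4 (w=5); MST = {0-4(w=5) 0-5(w=4) 2-5(w=1)}
step 4: add edge 3-4 (w=12); MST = {0-4(w=5) 0-5(w=4) 2-5(w=1) 3-4(w=12)}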